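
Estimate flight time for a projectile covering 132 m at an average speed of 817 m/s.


t = d/v = 132/817 = 0.1616 s

0.1616 s


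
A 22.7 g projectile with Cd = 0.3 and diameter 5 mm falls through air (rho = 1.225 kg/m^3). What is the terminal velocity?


A = pi*(d/2)^2 = pi*(5/2000)^2 = 1.96350e-05 m^2
vt = sqrt(2mg/(Cd*rho*A)) = sqrt(2*0.0227*9.81/(0.3 * 1.225 * 1.96350e-05)) = 248.4 m/s

248.4 m/s


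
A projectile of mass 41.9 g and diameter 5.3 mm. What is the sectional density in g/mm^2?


SD = m/d^2 = 41.9/5.3^2 = 1.492 g/mm^2

1.492 g/mm^2


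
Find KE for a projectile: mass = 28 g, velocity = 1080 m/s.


E = 0.5*m*v^2 = 0.5*0.028*1080^2 = 16330 J

16330 J


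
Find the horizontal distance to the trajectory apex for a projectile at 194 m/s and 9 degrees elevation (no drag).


R = v0^2*sin(2*theta)/g = 194^2*sin(2*9°)/9.81 = 1185.54 m
apex_dist = R/2 = 1185.54/2 = 592.8 m

592.8 m


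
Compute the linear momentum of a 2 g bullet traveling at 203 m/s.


p = m*v = 0.002*203 = 0.406 kg·m/s

0.406 kg·m/s


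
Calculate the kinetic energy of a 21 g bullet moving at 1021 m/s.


E = 0.5*m*v^2 = 0.5*0.021*1021^2 = 10946 J

10946 J


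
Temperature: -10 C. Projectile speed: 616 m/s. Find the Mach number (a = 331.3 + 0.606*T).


a = 331.3 + 0.606*(-10) = 325.24 m/s
M = v/a = 616/325.24 = 1.894

1.894


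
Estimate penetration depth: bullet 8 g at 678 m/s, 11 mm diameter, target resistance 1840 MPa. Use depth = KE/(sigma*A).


A = pi*(d/2)^2 = pi*(11/2)^2 = 95.0332 mm^2
E = 0.5*m*v^2 = 0.5*0.008*678^2 = 1838.74 J
depth = E/(sigma*A) = 1838.74 J / (1840 MPa * 95.0332 mm^2) = 1838.74/(1840 * 95.0332) m = 0.0105154 m ≈ 10.52 mm

10.52 mm


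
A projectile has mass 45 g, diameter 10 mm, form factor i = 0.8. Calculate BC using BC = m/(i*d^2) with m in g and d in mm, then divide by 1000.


BC = m/(i*d^2*1000) = 45/(0.8 * 10^2 * 1000) = 0.0005625

0.0005625


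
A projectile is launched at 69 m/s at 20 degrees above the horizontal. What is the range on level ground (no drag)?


R = v0^2 * sin(2*theta) / g = 69^2 * sin(2*20°) / 9.81 = 312 m

312 m


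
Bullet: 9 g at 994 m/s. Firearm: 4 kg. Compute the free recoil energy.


v_r = m_p*v_p/m_gun = 0.009*994/4 = 2.2365 m/s, E_r = 0.5*m_gun*v_r^2 = 0.5*4*2.2365^2 = 10 J

10 J


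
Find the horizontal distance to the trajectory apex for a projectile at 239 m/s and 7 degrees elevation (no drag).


R = v0^2*sin(2*theta)/g = 239^2*sin(2*7°)/9.81 = 1408.65 m
apex_dist = R/2 = 1408.65/2 = 704.3 m

704.3 m


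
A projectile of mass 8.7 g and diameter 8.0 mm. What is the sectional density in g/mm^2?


SD = m/d^2 = 8.7/8.0^2 = 0.1359 g/mm^2

0.1359 g/mm^2


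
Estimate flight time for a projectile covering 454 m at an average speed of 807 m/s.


t = d/v = 454/807 = 0.5626 s

0.5626 s


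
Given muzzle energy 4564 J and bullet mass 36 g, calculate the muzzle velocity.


v = sqrt(2*E/m) = sqrt(2*4564/0.036) = 503.5 m/s

503.5 m/s


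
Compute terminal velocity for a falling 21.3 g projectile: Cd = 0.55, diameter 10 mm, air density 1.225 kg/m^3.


A = pi*(d/2)^2 = pi*(10/2000)^2 = 7.85398e-05 m^2
vt = sqrt(2mg/(Cd*rho*A)) = sqrt(2*0.0213*9.81/(0.55 * 1.225 * 7.85398e-05)) = 88.87 m/s

88.87 m/s


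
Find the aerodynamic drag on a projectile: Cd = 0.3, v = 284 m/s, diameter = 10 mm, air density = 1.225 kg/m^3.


A = pi*(d/2)^2 = pi*(10/2000)^2 = 7.85398e-05 m^2
Fd = 0.5*Cd*rho*A*v^2 = 0.5*0.3*1.225*7.85398e-05*284^2 = 1.164 N

1.164 N


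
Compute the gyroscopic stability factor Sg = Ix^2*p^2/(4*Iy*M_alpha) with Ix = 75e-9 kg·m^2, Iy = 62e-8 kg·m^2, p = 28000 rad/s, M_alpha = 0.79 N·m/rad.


Sg = Ix^2 * p^2 / (4 * Iy * M_alpha) = (75e-9)^2 * 28000^2 / (4 * 62e-8 * 0.79) = 2.251

2.251


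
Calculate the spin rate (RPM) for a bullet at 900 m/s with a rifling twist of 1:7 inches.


twist_m = 7*0.0254 = 0.1778 m
spin = v/twist = 900/0.1778 = 5061.867 rev/s
RPM = spin*60 = 5061.867*60 ≈ 303712 RPM

303712 RPM


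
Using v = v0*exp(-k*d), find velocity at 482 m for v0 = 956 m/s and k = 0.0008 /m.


v = v0*exp(-k*d) = 956*exp(-0.0008*482) = 650.1 m/s

650.1 m/s


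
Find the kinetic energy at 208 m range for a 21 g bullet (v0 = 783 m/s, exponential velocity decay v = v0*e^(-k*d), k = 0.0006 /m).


v = v0*exp(-k*d) = 783*exp(-0.0006*208) = 691.133 m/s
E = 0.5*m*v^2 = 0.5*0.021*691.133^2 = 5015 J

5015 J


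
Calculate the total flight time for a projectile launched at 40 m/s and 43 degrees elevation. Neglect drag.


T = 2*v0*sin(theta)/g = 2*40*sin(43°)/9.81 = 5.562 s

5.562 s


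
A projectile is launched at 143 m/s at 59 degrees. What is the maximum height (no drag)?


H = (v0*sin(theta))^2 / (2g) = (143*sin(59°))^2 / (2*9.81) = 765.8 m

765.8 m


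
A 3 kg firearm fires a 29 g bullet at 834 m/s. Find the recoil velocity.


v_recoil = m_p * v_p / m_gun = 0.029 * 834 / 3 = 8.062 m/s

8.062 m/s


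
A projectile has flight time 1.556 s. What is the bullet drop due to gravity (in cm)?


drop = 0.5*g*t^2 = 0.5*9.81*1.556^2 = 11.8757 m ≈ 1188 cm

1188 cm


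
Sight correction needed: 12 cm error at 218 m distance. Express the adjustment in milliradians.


1 mrad subtends 1 cm per 10 m of range, so adj = error_cm / (dist_m / 10) = 12 / (218/10) = 0.5505 mrad

0.5505 mrad


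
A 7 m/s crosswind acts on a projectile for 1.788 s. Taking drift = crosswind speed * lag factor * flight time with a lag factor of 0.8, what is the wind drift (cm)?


drift = v_wind * lag * t = 7 * 0.8 * 1.788 = 10.0128 m ≈ 1001 cm

1001 cm


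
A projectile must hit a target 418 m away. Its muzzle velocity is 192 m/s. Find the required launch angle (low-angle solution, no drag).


sin(2*theta) = R*g/v0^2 = 418*9.81/192^2 = 0.111235, theta = arcsin(0.111235)/2 = 3.193°

3.193 degrees


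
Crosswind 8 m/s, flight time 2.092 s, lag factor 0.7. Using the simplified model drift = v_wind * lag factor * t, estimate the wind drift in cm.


drift = v_wind * lag * t = 8 * 0.7 * 2.092 = 11.7152 m ≈ 1172 cm

1172 cm


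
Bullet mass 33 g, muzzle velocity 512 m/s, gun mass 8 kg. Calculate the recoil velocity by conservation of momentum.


v_recoil = m_p * v_p / m_gun = 0.033 * 512 / 8 = 2.112 m/s

2.112 m/s


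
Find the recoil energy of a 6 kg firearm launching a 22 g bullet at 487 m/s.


v_r = m_p*v_p/m_gun = 0.022*487/6 = 1.78567 m/s, E_r = 0.5*m_gun*v_r^2 = 0.5*6*1.78567^2 = 9.566 J

9.566 J


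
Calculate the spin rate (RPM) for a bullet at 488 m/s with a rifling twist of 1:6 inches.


twist_m = 6*0.0254 = 0.1524 m
spin = v/twist = 488/0.1524 = 3202.1 rev/s
RPM = spin*60 = 3202.1*60 ≈ 192126 RPM

192126 RPM


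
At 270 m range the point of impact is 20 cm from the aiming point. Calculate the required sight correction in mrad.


1 mrad subtends 1 cm per 10 m of range, so adj = error_cm / (dist_m / 10) = 20 / (270/10) = 0.7407 mrad

0.7407 mrad


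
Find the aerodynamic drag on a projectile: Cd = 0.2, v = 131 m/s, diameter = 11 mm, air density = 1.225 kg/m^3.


A = pi*(d/2)^2 = pi*(11/2000)^2 = 9.50332e-05 m^2
Fd = 0.5*Cd*rho*A*v^2 = 0.5*0.2*1.225*9.50332e-05*131^2 = 0.1998 N

0.1998 N


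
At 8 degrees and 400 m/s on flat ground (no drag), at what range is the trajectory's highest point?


R = v0^2*sin(2*theta)/g = 400^2*sin(2*8°)/9.81 = 4495.61 m
apex_dist = R/2 = 4495.61/2 = 2248 m

2248 m


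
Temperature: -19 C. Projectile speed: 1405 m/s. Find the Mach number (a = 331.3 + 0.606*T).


a = 331.3 + 0.606*(-19) = 319.786 m/s
M = v/a = 1405/319.786 = 4.394

4.394


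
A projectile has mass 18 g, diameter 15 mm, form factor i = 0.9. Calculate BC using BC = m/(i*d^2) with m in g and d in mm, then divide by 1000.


BC = m/(i*d^2*1000) = 18/(0.9 * 15^2 * 1000) = 8.889e-05

8.889e-05


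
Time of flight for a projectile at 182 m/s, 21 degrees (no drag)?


T = 2*v0*sin(theta)/g = 2*182*sin(21°)/9.81 = 13.3 s

13.3 s


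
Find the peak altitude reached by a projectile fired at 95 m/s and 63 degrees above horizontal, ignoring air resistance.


H = (v0*sin(theta))^2 / (2g) = (95*sin(63°))^2 / (2*9.81) = 365.2 m

365.2 m


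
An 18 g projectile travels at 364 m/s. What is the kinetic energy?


E = 0.5*m*v^2 = 0.5*0.018*364^2 = 1192 J

1192 J


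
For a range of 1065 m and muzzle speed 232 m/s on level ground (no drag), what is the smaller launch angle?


sin(2*theta) = R*g/v0^2 = 1065*9.81/232^2 = 0.194108, theta = arcsin(0.194108)/2 = 5.596°

5.596 degrees


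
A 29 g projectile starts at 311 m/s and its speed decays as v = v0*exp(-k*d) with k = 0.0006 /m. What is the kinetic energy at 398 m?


v = v0*exp(-k*d) = 311*exp(-0.0006*398) = 244.935 m/s
E = 0.5*m*v^2 = 0.5*0.029*244.935^2 = 869.9 J

869.9 J


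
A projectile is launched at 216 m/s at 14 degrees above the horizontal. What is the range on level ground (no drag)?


R = v0^2 * sin(2*theta) / g = 216^2 * sin(2*14°) / 9.81 = 2233 m

2233 m


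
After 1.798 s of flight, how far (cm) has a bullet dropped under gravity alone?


drop = 0.5*g*t^2 = 0.5*9.81*1.798^2 = 15.8569 m ≈ 1586 cm

1586 cm


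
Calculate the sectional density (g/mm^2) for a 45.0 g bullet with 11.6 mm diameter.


SD = m/d^2 = 45.0/11.6^2 = 0.3344 g/mm^2

0.3344 g/mm^2


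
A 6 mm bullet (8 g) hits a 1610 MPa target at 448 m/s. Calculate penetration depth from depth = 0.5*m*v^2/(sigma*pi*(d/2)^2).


A = pi*(d/2)^2 = pi*(6/2)^2 = 28.2743 mm^2
E = 0.5*m*v^2 = 0.5*0.008*448^2 = 802.816 J
depth = E/(sigma*A) = 802.816 J / (1610 MPa * 28.2743 mm^2) = 802.816/(1610 * 28.2743) m = 0.0176359 m ≈ 17.64 mm

17.64 mm


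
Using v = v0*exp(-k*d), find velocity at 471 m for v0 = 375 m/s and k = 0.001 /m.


v = v0*exp(-k*d) = 375*exp(-0.001*471) = 234.1 m/s

234.1 m/s


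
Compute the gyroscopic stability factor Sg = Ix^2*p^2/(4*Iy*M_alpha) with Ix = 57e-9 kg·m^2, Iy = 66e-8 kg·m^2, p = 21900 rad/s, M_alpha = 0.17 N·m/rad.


Sg = Ix^2 * p^2 / (4 * Iy * M_alpha) = (57e-9)^2 * 21900^2 / (4 * 66e-8 * 0.17) = 3.472

3.472


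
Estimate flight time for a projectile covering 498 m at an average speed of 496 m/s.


t = d/v = 498/496 = 1.004 s

1.004 s


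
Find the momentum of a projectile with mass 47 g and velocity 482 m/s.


p = m*v = 0.047*482 = 22.65 kg·m/s

22.65 kg·m/s


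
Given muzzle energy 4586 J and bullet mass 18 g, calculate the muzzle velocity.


v = sqrt(2*E/m) = sqrt(2*4586/0.018) = 713.8 m/s

713.8 m/s


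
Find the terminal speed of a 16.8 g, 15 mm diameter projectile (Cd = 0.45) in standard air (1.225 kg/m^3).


A = pi*(d/2)^2 = pi*(15/2000)^2 = 1.76715e-04 m^2
vt = sqrt(2mg/(Cd*rho*A)) = sqrt(2*0.0168*9.81/(0.45 * 1.225 * 1.76715e-04)) = 58.17 m/s

58.17 m/s


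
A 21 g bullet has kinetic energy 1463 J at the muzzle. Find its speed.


v = sqrt(2*E/m) = sqrt(2*1463/0.021) = 373.3 m/s

373.3 m/s


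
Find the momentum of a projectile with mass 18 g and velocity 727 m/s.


p = m*v = 0.018*727 = 13.09 kg·m/s

13.09 kg·m/s


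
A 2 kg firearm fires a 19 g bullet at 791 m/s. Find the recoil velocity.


v_recoil = m_p * v_p / m_gun = 0.019 * 791 / 2 = 7.514 m/s

7.514 m/s


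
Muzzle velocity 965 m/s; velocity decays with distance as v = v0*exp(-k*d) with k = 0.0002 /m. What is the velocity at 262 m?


v = v0*exp(-k*d) = 965*exp(-0.0002*262) = 915.7 m/s

915.7 m/s


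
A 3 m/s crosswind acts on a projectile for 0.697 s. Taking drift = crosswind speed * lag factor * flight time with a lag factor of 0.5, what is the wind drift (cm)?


drift = v_wind * lag * t = 3 * 0.5 * 0.697 = 1.0455 m ≈ 104.5 cm

104.5 cm


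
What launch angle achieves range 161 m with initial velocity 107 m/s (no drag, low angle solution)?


sin(2*theta) = R*g/v0^2 = 161*9.81/107^2 = 0.137952, theta = arcsin(0.137952)/2 = 3.965°

3.965 degrees


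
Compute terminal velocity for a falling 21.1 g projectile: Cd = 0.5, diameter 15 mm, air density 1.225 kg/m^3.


A = pi*(d/2)^2 = pi*(15/2000)^2 = 1.76715e-04 m^2
vt = sqrt(2mg/(Cd*rho*A)) = sqrt(2*0.0211*9.81/(0.5 * 1.225 * 1.76715e-04)) = 61.84 m/s

61.84 m/s


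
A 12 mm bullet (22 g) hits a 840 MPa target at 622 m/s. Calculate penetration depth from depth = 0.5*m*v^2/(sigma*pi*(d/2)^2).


A = pi*(d/2)^2 = pi*(12/2)^2 = 113.097 mm^2
E = 0.5*m*v^2 = 0.5*0.022*622^2 = 4255.72 J
depth = E/(sigma*A) = 4255.72 J / (840 MPa * 113.097 mm^2) = 4255.72/(840 * 113.097) m = 0.0447963 m ≈ 44.8 mm

44.8 mm


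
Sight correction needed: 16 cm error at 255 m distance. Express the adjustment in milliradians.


1 mrad subtends 1 cm per 10 m of range, so adj = error_cm / (dist_m / 10) = 16 / (255/10) = 0.6275 mrad

0.6275 mrad


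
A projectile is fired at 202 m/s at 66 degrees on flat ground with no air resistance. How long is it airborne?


T = 2*v0*sin(theta)/g = 2*202*sin(66°)/9.81 = 37.62 s

37.62 s


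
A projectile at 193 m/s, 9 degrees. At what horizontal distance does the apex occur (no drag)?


R = v0^2*sin(2*theta)/g = 193^2*sin(2*9°)/9.81 = 1173.35 m
apex_dist = R/2 = 1173.35/2 = 586.7 m

586.7 m


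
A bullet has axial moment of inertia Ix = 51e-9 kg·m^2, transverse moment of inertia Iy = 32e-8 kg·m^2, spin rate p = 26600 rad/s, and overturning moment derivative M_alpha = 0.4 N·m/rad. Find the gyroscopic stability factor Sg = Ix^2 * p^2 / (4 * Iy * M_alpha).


Sg = Ix^2 * p^2 / (4 * Iy * M_alpha) = (51e-9)^2 * 26600^2 / (4 * 32e-8 * 0.4) = 3.594

3.594


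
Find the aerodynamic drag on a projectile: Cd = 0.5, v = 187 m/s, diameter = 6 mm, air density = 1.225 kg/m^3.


A = pi*(d/2)^2 = pi*(6/2000)^2 = 2.82743e-05 m^2
Fd = 0.5*Cd*rho*A*v^2 = 0.5*0.5*1.225*2.82743e-05*187^2 = 0.3028 N

0.3028 N


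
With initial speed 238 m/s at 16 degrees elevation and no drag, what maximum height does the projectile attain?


H = (v0*sin(theta))^2 / (2g) = (238*sin(16°))^2 / (2*9.81) = 219.3 m

219.3 m


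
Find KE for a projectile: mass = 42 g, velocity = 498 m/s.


E = 0.5*m*v^2 = 0.5*0.042*498^2 = 5208 J

5208 J


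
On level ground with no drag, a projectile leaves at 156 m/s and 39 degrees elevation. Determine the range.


R = v0^2 * sin(2*theta) / g = 156^2 * sin(2*39°) / 9.81 = 2427 m

2427 m


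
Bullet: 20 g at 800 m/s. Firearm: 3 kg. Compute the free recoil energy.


v_r = m_p*v_p/m_gun = 0.02*800/3 = 5.33333 m/s, E_r = 0.5*m_gun*v_r^2 = 0.5*3*5.33333^2 = 42.67 J

42.67 J


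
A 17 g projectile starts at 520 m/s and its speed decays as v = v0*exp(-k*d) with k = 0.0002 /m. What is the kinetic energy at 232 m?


v = v0*exp(-k*d) = 520*exp(-0.0002*232) = 496.423 m/s
E = 0.5*m*v^2 = 0.5*0.017*496.423^2 = 2095 J

2095 J


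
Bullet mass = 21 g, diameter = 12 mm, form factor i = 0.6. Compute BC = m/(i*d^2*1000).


BC = m/(i*d^2*1000) = 21/(0.6 * 12^2 * 1000) = 0.0002431

0.0002431


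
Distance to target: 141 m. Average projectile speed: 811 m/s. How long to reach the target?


t = d/v = 141/811 = 0.1739 s

0.1739 s


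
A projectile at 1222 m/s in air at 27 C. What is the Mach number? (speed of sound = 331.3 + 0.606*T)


a = 331.3 + 0.606*(27) = 347.662 m/s
M = v/a = 1222/347.662 = 3.515

3.515


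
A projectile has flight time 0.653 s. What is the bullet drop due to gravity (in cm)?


drop = 0.5*g*t^2 = 0.5*9.81*0.653^2 = 2.09154 m ≈ 209.2 cm

209.2 cm


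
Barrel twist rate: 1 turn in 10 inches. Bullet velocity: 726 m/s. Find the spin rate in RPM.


twist_m = 10*0.0254 = 0.254 m
spin = v/twist = 726/0.254 = 2858.268 rev/s
RPM = spin*60 = 2858.268*60 ≈ 171496 RPM

171496 RPM


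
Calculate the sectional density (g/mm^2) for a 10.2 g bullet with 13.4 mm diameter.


SD = m/d^2 = 10.2/13.4^2 = 0.05681 g/mm^2

0.05681 g/mm^2


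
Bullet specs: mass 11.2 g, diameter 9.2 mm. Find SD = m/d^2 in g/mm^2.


SD = m/d^2 = 11.2/9.2^2 = 0.1323 g/mm^2

0.1323 g/mm^2


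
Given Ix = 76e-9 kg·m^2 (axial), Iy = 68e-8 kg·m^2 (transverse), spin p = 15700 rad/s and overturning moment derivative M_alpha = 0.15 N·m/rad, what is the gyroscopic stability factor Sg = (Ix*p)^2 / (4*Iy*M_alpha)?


Sg = Ix^2 * p^2 / (4 * Iy * M_alpha) = (76e-9)^2 * 15700^2 / (4 * 68e-8 * 0.15) = 3.49

3.49


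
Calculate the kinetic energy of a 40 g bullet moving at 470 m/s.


E = 0.5*m*v^2 = 0.5*0.04*470^2 = 4418 J

4418 J


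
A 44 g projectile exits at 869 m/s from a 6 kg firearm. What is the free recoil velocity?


v_recoil = m_p * v_p / m_gun = 0.044 * 869 / 6 = 6.373 m/s

6.373 m/s


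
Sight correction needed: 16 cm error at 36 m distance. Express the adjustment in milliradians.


1 mrad subtends 1 cm per 10 m of range, so adj = error_cm / (dist_m / 10) = 16 / (36/10) = 4.444 mrad

4.444 mrad


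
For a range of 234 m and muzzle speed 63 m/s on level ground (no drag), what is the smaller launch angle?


sin(2*theta) = R*g/v0^2 = 234*9.81/63^2 = 0.578367, theta = arcsin(0.578367)/2 = 17.67°

17.67 degrees


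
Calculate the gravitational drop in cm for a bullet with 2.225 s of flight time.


drop = 0.5*g*t^2 = 0.5*9.81*2.225^2 = 24.2828 m ≈ 2428 cm

2428 cm


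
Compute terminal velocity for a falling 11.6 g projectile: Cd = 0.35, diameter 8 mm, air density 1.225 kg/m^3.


A = pi*(d/2)^2 = pi*(8/2000)^2 = 5.02655e-05 m^2
vt = sqrt(2mg/(Cd*rho*A)) = sqrt(2*0.0116*9.81/(0.35 * 1.225 * 5.02655e-05)) = 102.8 m/s

102.8 m/s


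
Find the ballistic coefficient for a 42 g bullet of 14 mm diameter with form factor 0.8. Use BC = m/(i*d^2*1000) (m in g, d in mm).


BC = m/(i*d^2*1000) = 42/(0.8 * 14^2 * 1000) = 0.0002679

0.0002679


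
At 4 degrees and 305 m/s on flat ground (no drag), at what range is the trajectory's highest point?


R = v0^2*sin(2*theta)/g = 305^2*sin(2*4°)/9.81 = 1319.73 m
apex_dist = R/2 = 1319.73/2 = 659.9 m

659.9 m


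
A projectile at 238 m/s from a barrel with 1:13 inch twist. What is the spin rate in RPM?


twist_m = 13*0.0254 = 0.3302 m
spin = v/twist = 238/0.3302 = 720.7753 rev/s
RPM = spin*60 = 720.7753*60 ≈ 43247 RPM

43247 RPM


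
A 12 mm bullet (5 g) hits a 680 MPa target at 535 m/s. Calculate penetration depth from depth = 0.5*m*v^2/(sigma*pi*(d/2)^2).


A = pi*(d/2)^2 = pi*(12/2)^2 = 113.097 mm^2
E = 0.5*m*v^2 = 0.5*0.005*535^2 = 715.562 J
depth = E/(sigma*A) = 715.562 J / (680 MPa * 113.097 mm^2) = 715.562/(680 * 113.097) m = 0.00930436 m ≈ 9.304 mm

9.304 mm


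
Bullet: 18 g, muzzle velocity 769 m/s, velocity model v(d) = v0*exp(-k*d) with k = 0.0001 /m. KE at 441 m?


v = v0*exp(-k*d) = 769*exp(-0.0001*441) = 735.824 m/s
E = 0.5*m*v^2 = 0.5*0.018*735.824^2 = 4873 J

4873 J


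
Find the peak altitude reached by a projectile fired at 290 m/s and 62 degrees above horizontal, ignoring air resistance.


H = (v0*sin(theta))^2 / (2g) = (290*sin(62°))^2 / (2*9.81) = 3342 m

3342 m


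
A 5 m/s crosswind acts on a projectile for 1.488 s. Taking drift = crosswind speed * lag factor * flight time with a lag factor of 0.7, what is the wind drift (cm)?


drift = v_wind * lag * t = 5 * 0.7 * 1.488 = 5.208 m ≈ 520.8 cm

520.8 cm


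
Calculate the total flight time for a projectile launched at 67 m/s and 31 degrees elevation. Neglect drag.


T = 2*v0*sin(theta)/g = 2*67*sin(31°)/9.81 = 7.035 s

7.035 s


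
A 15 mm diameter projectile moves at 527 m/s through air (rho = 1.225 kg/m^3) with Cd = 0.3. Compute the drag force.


A = pi*(d/2)^2 = pi*(15/2000)^2 = 1.76715e-04 m^2
Fd = 0.5*Cd*rho*A*v^2 = 0.5*0.3*1.225*1.76715e-04*527^2 = 9.018 N

9.018 N


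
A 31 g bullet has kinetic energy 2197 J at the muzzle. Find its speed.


v = sqrt(2*E/m) = sqrt(2*2197/0.031) = 376.5 m/s

376.5 m/s


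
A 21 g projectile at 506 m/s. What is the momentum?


p = m*v = 0.021*506 = 10.63 kg·m/s

10.63 kg·m/s


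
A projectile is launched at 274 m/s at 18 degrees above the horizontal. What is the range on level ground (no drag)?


R = v0^2 * sin(2*theta) / g = 274^2 * sin(2*18°) / 9.81 = 4498 m

4498 m


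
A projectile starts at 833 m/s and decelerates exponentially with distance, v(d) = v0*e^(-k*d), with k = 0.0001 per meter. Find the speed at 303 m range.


v = v0*exp(-k*d) = 833*exp(-0.0001*303) = 808.1 m/s

808.1 m/s


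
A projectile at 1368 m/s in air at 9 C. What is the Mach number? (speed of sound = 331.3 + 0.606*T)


a = 331.3 + 0.606*(9) = 336.754 m/s
M = v/a = 1368/336.754 = 4.062

4.062


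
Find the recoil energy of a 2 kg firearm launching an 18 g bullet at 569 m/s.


v_r = m_p*v_p/m_gun = 0.018*569/2 = 5.121 m/s, E_r = 0.5*m_gun*v_r^2 = 0.5*2*5.121^2 = 26.22 J

26.22 J


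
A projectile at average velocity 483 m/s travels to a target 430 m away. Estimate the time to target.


t = d/v = 430/483 = 0.8903 s

0.8903 s


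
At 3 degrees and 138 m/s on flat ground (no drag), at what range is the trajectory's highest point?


R = v0^2*sin(2*theta)/g = 138^2*sin(2*3°)/9.81 = 202.919 m
apex_dist = R/2 = 202.919/2 = 101.5 m

101.5 m


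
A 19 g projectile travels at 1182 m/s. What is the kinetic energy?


E = 0.5*m*v^2 = 0.5*0.019*1182^2 = 13273 J

13273 J


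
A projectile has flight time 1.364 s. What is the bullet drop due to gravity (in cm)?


drop = 0.5*g*t^2 = 0.5*9.81*1.364^2 = 9.12573 m ≈ 912.6 cm

912.6 cm


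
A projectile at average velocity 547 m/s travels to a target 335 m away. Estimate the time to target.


t = d/v = 335/547 = 0.6124 s

0.6124 s


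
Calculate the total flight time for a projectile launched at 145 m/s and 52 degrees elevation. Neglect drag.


T = 2*v0*sin(theta)/g = 2*145*sin(52°)/9.81 = 23.29 s

23.29 s


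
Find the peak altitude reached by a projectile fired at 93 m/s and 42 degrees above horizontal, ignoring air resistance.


H = (v0*sin(theta))^2 / (2g) = (93*sin(42°))^2 / (2*9.81) = 197.4 m

197.4 m


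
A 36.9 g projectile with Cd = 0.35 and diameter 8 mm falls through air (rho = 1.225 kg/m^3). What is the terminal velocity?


A = pi*(d/2)^2 = pi*(8/2000)^2 = 5.02655e-05 m^2
vt = sqrt(2mg/(Cd*rho*A)) = sqrt(2*0.0369*9.81/(0.35 * 1.225 * 5.02655e-05)) = 183.3 m/s

183.3 m/s


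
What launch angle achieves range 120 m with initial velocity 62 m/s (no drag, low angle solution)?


sin(2*theta) = R*g/v0^2 = 120*9.81/62^2 = 0.306243, theta = arcsin(0.306243)/2 = 8.916°

8.916 degrees


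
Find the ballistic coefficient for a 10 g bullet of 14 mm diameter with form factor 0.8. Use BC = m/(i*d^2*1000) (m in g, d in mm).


BC = m/(i*d^2*1000) = 10/(0.8 * 14^2 * 1000) = 6.378e-05

6.378e-05


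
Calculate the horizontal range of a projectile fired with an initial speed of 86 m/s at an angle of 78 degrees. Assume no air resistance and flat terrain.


R = v0^2 * sin(2*theta) / g = 86^2 * sin(2*78°) / 9.81 = 306.6 m

306.6 m


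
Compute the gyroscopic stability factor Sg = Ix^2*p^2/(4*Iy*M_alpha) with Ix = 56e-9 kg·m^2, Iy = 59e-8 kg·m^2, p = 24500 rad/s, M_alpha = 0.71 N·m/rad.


Sg = Ix^2 * p^2 / (4 * Iy * M_alpha) = (56e-9)^2 * 24500^2 / (4 * 59e-8 * 0.71) = 1.123

1.123


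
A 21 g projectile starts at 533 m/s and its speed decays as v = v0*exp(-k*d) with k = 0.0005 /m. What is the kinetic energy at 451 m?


v = v0*exp(-k*d) = 533*exp(-0.0005*451) = 425.396 m/s
E = 0.5*m*v^2 = 0.5*0.021*425.396^2 = 1900 J

1900 J


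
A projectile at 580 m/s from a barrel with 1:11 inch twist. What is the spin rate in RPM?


twist_m = 11*0.0254 = 0.2794 m
spin = v/twist = 580/0.2794 = 2075.877 rev/s
RPM = spin*60 = 2075.877*60 ≈ 124553 RPM

124553 RPM


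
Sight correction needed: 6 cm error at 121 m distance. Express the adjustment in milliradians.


1 mrad subtends 1 cm per 10 m of range, so adj = error_cm / (dist_m / 10) = 6 / (121/10) = 0.4959 mrad

0.4959 mrad


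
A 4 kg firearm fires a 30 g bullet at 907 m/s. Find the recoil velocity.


v_recoil = m_p * v_p / m_gun = 0.03 * 907 / 4 = 6.802 m/s

6.802 m/s


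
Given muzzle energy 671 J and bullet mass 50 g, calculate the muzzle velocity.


v = sqrt(2*E/m) = sqrt(2*671/0.05) = 163.8 m/s

163.8 m/s


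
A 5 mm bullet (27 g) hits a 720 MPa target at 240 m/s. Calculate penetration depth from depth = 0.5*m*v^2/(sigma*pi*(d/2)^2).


A = pi*(d/2)^2 = pi*(5/2)^2 = 19.635 mm^2
E = 0.5*m*v^2 = 0.5*0.027*240^2 = 777.6 J
depth = E/(sigma*A) = 777.6 J / (720 MPa * 19.635 mm^2) = 777.6/(720 * 19.635) m = 0.0550039 m ≈ 55 mm

55 mm


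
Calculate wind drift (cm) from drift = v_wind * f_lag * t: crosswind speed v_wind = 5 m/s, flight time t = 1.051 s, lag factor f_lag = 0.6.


drift = v_wind * lag * t = 5 * 0.6 * 1.051 = 3.153 m ≈ 315.3 cm

315.3 cm


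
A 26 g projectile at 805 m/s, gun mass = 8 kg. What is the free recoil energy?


v_r = m_p*v_p/m_gun = 0.026*805/8 = 2.61625 m/s, E_r = 0.5*m_gun*v_r^2 = 0.5*8*2.61625^2 = 27.38 J

27.38 J


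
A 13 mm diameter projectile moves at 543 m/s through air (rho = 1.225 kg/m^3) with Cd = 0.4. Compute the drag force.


A = pi*(d/2)^2 = pi*(13/2000)^2 = 1.32732e-04 m^2
Fd = 0.5*Cd*rho*A*v^2 = 0.5*0.4*1.225*1.32732e-04*543^2 = 9.588 N

9.588 N


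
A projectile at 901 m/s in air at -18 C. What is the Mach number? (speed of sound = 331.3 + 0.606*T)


a = 331.3 + 0.606*(-18) = 320.392 m/s
M = v/a = 901/320.392 = 2.812

2.812


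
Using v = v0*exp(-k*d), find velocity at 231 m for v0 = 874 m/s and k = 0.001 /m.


v = v0*exp(-k*d) = 874*exp(-0.001*231) = 693.7 m/s

693.7 m/s


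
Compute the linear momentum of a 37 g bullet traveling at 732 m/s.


p = m*v = 0.037*732 = 27.08 kg·m/s

27.08 kg·m/s


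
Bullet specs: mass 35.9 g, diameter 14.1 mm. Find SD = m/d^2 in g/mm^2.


SD = m/d^2 = 35.9/14.1^2 = 0.1806 g/mm^2

0.1806 g/mm^2


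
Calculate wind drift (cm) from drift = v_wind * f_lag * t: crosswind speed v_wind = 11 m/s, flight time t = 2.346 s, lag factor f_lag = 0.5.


drift = v_wind * lag * t = 11 * 0.5 * 2.346 = 12.903 m ≈ 1290 cm

1290 cm


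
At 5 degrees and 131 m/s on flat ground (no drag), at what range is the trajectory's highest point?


R = v0^2*sin(2*theta)/g = 131^2*sin(2*5°)/9.81 = 303.769 m
apex_dist = R/2 = 303.769/2 = 151.9 m

151.9 m


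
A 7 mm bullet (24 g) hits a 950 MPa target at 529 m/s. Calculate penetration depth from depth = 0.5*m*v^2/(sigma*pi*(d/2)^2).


A = pi*(d/2)^2 = pi*(7/2)^2 = 38.4845 mm^2
E = 0.5*m*v^2 = 0.5*0.024*529^2 = 3358.09 J
depth = E/(sigma*A) = 3358.09 J / (950 MPa * 38.4845 mm^2) = 3358.09/(950 * 38.4845) m = 0.0918508 m ≈ 91.85 mm

91.85 mm


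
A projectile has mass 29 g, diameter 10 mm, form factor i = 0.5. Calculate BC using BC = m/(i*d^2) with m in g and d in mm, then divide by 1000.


BC = m/(i*d^2*1000) = 29/(0.5 * 10^2 * 1000) = 0.00058

0.00058


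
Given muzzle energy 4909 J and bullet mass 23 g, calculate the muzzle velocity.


v = sqrt(2*E/m) = sqrt(2*4909/0.023) = 653.4 m/s

653.4 m/s


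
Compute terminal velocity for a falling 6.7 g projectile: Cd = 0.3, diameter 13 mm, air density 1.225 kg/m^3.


A = pi*(d/2)^2 = pi*(13/2000)^2 = 1.32732e-04 m^2
vt = sqrt(2mg/(Cd*rho*A)) = sqrt(2*0.0067*9.81/(0.3 * 1.225 * 1.32732e-04)) = 51.91 m/s

51.91 m/s


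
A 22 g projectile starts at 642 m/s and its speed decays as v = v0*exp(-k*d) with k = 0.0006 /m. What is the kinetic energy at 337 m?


v = v0*exp(-k*d) = 642*exp(-0.0006*337) = 524.47 m/s
E = 0.5*m*v^2 = 0.5*0.022*524.47^2 = 3026 J

3026 J


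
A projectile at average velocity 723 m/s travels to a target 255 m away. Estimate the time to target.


t = d/v = 255/723 = 0.3527 s

0.3527 s


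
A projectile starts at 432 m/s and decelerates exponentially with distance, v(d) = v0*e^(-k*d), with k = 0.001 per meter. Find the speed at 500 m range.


v = v0*exp(-k*d) = 432*exp(-0.001*500) = 262 m/s

262 m/s


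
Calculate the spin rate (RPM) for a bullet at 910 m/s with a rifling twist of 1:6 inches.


twist_m = 6*0.0254 = 0.1524 m
spin = v/twist = 910/0.1524 = 5971.129 rev/s
RPM = spin*60 = 5971.129*60 ≈ 358268 RPM

358268 RPM


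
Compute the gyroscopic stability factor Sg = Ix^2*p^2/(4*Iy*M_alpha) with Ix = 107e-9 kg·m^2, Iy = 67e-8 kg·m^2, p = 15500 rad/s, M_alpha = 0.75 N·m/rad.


Sg = Ix^2 * p^2 / (4 * Iy * M_alpha) = (107e-9)^2 * 15500^2 / (4 * 67e-8 * 0.75) = 1.368

1.368


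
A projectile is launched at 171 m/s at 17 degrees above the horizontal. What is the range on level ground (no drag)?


R = v0^2 * sin(2*theta) / g = 171^2 * sin(2*17°) / 9.81 = 1667 m

1667 m


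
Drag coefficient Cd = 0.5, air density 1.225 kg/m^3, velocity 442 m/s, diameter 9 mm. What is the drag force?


A = pi*(d/2)^2 = pi*(9/2000)^2 = 6.36173e-05 m^2
Fd = 0.5*Cd*rho*A*v^2 = 0.5*0.5*1.225*6.36173e-05*442^2 = 3.806 N

3.806 N


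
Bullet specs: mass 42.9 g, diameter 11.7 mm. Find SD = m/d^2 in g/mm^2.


SD = m/d^2 = 42.9/11.7^2 = 0.3134 g/mm^2

0.3134 g/mm^2


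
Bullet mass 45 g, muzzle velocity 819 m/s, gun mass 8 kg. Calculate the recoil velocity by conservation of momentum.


v_recoil = m_p * v_p / m_gun = 0.045 * 819 / 8 = 4.607 m/s

4.607 m/s


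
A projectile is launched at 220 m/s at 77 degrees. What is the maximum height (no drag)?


H = (v0*sin(theta))^2 / (2g) = (220*sin(77°))^2 / (2*9.81) = 2342 m

2342 m


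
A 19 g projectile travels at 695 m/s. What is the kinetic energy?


E = 0.5*m*v^2 = 0.5*0.019*695^2 = 4589 J

4589 J


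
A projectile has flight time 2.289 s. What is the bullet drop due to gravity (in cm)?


drop = 0.5*g*t^2 = 0.5*9.81*2.289^2 = 25.6999 m ≈ 2570 cm

2570 cm


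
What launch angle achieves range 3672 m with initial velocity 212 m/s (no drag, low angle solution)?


sin(2*theta) = R*g/v0^2 = 3672*9.81/212^2 = 0.801493, theta = arcsin(0.801493)/2 = 26.64°

26.64 degrees


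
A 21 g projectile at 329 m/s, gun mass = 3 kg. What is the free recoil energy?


v_r = m_p*v_p/m_gun = 0.021*329/3 = 2.303 m/s, E_r = 0.5*m_gun*v_r^2 = 0.5*3*2.303^2 = 7.956 J

7.956 J


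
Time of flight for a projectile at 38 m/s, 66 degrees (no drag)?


T = 2*v0*sin(theta)/g = 2*38*sin(66°)/9.81 = 7.077 s

7.077 s


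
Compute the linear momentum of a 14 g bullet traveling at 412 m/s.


p = m*v = 0.014*412 = 5.768 kg·m/s

5.768 kg·m/s


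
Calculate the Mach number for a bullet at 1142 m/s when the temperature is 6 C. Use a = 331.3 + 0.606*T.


a = 331.3 + 0.606*(6) = 334.936 m/s
M = v/a = 1142/334.936 = 3.41

3.41


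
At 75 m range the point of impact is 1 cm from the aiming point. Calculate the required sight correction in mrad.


1 mrad subtends 1 cm per 10 m of range, so adj = error_cm / (dist_m / 10) = 1 / (75/10) = 0.1333 mrad

0.1333 mrad


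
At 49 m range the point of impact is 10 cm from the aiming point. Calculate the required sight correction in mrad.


1 mrad subtends 1 cm per 10 m of range, so adj = error_cm / (dist_m / 10) = 10 / (49/10) = 2.041 mrad

2.041 mrad


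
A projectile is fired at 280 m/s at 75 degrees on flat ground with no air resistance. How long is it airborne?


T = 2*v0*sin(theta)/g = 2*280*sin(75°)/9.81 = 55.14 s

55.14 s


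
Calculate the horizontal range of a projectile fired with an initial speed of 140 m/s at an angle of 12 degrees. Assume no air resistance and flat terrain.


R = v0^2 * sin(2*theta) / g = 140^2 * sin(2*12°) / 9.81 = 812.6 m

812.6 m


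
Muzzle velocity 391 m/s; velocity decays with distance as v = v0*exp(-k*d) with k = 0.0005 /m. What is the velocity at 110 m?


v = v0*exp(-k*d) = 391*exp(-0.0005*110) = 370.1 m/s

370.1 m/s


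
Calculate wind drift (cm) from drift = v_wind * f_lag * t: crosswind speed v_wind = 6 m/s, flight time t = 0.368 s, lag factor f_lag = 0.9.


drift = v_wind * lag * t = 6 * 0.9 * 0.368 = 1.9872 m ≈ 198.7 cm

198.7 cm


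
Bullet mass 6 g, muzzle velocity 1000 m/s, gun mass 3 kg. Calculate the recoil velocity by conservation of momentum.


v_recoil = m_p * v_p / m_gun = 0.006 * 1000 / 3 = 2 m/s

2 m/s


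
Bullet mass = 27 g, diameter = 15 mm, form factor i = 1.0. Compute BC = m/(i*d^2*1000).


BC = m/(i*d^2*1000) = 27/(1.0 * 15^2 * 1000) = 0.00012

0.00012


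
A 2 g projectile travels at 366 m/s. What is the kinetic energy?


E = 0.5*m*v^2 = 0.5*0.002*366^2 = 134 J

134 J


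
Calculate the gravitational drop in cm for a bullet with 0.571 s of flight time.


drop = 0.5*g*t^2 = 0.5*9.81*0.571^2 = 1.59923 m ≈ 159.9 cm

159.9 cm


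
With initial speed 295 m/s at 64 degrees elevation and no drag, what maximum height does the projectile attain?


H = (v0*sin(theta))^2 / (2g) = (295*sin(64°))^2 / (2*9.81) = 3583 m

3583 m


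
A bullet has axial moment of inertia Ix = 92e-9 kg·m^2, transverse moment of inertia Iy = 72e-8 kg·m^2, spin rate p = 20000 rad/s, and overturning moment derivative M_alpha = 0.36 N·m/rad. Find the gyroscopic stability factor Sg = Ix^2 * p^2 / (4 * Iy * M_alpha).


Sg = Ix^2 * p^2 / (4 * Iy * M_alpha) = (92e-9)^2 * 20000^2 / (4 * 72e-8 * 0.36) = 3.265

3.265


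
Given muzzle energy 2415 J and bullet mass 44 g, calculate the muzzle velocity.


v = sqrt(2*E/m) = sqrt(2*2415/0.044) = 331.3 m/s

331.3 m/s


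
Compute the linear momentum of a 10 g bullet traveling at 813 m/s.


p = m*v = 0.01*813 = 8.13 kg·m/s

8.13 kg·m/s


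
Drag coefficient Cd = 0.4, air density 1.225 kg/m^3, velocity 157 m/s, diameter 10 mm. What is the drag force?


A = pi*(d/2)^2 = pi*(10/2000)^2 = 7.85398e-05 m^2
Fd = 0.5*Cd*rho*A*v^2 = 0.5*0.4*1.225*7.85398e-05*157^2 = 0.4743 N

0.4743 N


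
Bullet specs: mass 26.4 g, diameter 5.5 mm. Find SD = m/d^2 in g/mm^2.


SD = m/d^2 = 26.4/5.5^2 = 0.8727 g/mm^2

0.8727 g/mm^2


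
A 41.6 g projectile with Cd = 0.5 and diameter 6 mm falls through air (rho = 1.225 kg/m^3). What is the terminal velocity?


A = pi*(d/2)^2 = pi*(6/2000)^2 = 2.82743e-05 m^2
vt = sqrt(2mg/(Cd*rho*A)) = sqrt(2*0.0416*9.81/(0.5 * 1.225 * 2.82743e-05)) = 217.1 m/s

217.1 m/s


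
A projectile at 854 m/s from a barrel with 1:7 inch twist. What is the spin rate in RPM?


twist_m = 7*0.0254 = 0.1778 m
spin = v/twist = 854/0.1778 = 4803.15 rev/s
RPM = spin*60 = 4803.15*60 ≈ 288189 RPM

288189 RPM


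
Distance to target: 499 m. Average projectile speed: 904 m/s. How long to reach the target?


t = d/v = 499/904 = 0.552 s

0.552 s


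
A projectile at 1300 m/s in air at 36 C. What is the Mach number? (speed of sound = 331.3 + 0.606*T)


a = 331.3 + 0.606*(36) = 353.116 m/s
M = v/a = 1300/353.116 = 3.682

3.682


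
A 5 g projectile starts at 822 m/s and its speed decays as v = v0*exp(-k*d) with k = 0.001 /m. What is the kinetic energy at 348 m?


v = v0*exp(-k*d) = 822*exp(-0.001*348) = 580.413 m/s
E = 0.5*m*v^2 = 0.5*0.005*580.413^2 = 842.2 J

842.2 J


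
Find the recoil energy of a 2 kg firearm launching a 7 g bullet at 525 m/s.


v_r = m_p*v_p/m_gun = 0.007*525/2 = 1.8375 m/s, E_r = 0.5*m_gun*v_r^2 = 0.5*2*1.8375^2 = 3.376 J

3.376 J


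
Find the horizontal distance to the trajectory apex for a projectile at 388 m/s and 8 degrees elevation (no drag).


R = v0^2*sin(2*theta)/g = 388^2*sin(2*8°)/9.81 = 4229.92 m
apex_dist = R/2 = 4229.92/2 = 2115 m

2115 m


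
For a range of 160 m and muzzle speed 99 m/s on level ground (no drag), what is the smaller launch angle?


sin(2*theta) = R*g/v0^2 = 160*9.81/99^2 = 0.160147, theta = arcsin(0.160147)/2 = 4.608°

4.608 degrees


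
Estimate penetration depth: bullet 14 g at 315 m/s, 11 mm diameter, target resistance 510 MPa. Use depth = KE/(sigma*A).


A = pi*(d/2)^2 = pi*(11/2)^2 = 95.0332 mm^2
E = 0.5*m*v^2 = 0.5*0.014*315^2 = 694.575 J
depth = E/(sigma*A) = 694.575 J / (510 MPa * 95.0332 mm^2) = 694.575/(510 * 95.0332) m = 0.0143309 m ≈ 14.33 mm

14.33 mm


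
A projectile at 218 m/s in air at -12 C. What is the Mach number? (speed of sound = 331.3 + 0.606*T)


a = 331.3 + 0.606*(-12) = 324.028 m/s
M = v/a = 218/324.028 = 0.6728

0.6728


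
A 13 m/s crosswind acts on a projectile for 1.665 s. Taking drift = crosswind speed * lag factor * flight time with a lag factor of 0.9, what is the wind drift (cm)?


drift = v_wind * lag * t = 13 * 0.9 * 1.665 = 19.4805 m ≈ 1948 cm

1948 cm


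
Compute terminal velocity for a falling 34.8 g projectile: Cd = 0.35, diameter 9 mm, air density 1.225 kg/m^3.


A = pi*(d/2)^2 = pi*(9/2000)^2 = 6.36173e-05 m^2
vt = sqrt(2mg/(Cd*rho*A)) = sqrt(2*0.0348*9.81/(0.35 * 1.225 * 6.36173e-05)) = 158.2 m/s

158.2 m/s


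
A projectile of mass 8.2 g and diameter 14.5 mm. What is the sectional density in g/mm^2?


SD = m/d^2 = 8.2/14.5^2 = 0.039 g/mm^2

0.039 g/mm^2


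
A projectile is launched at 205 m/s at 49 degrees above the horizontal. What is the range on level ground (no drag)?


R = v0^2 * sin(2*theta) / g = 205^2 * sin(2*49°) / 9.81 = 4242 m

4242 m


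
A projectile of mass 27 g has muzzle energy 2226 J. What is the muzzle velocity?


v = sqrt(2*E/m) = sqrt(2*2226/0.027) = 406.1 m/s

406.1 m/s


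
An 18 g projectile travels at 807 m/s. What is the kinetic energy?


E = 0.5*m*v^2 = 0.5*0.018*807^2 = 5861 J

5861 J


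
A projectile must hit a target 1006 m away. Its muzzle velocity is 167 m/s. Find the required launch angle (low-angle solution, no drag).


sin(2*theta) = R*g/v0^2 = 1006*9.81/167^2 = 0.353862, theta = arcsin(0.353862)/2 = 10.36°

10.36 degrees


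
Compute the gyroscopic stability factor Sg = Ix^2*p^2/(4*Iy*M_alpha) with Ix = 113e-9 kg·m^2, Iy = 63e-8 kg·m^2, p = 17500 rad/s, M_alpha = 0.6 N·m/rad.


Sg = Ix^2 * p^2 / (4 * Iy * M_alpha) = (113e-9)^2 * 17500^2 / (4 * 63e-8 * 0.6) = 2.586

2.586


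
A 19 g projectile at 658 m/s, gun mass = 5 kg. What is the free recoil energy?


v_r = m_p*v_p/m_gun = 0.019*658/5 = 2.5004 m/s, E_r = 0.5*m_gun*v_r^2 = 0.5*5*2.5004^2 = 15.63 J

15.63 J


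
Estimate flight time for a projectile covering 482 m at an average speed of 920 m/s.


t = d/v = 482/920 = 0.5239 s

0.5239 s


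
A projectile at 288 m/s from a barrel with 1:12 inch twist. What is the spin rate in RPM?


twist_m = 12*0.0254 = 0.3048 m
spin = v/twist = 288/0.3048 = 944.8819 rev/s
RPM = spin*60 = 944.8819*60 ≈ 56693 RPM

56693 RPM


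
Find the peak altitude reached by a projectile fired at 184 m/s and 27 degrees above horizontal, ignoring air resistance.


H = (v0*sin(theta))^2 / (2g) = (184*sin(27°))^2 / (2*9.81) = 355.7 m

355.7 m


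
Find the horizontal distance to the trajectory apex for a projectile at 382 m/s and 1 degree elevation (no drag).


R = v0^2*sin(2*theta)/g = 382^2*sin(2*1°)/9.81 = 519.131 m
apex_dist = R/2 = 519.131/2 = 259.6 m

259.6 m


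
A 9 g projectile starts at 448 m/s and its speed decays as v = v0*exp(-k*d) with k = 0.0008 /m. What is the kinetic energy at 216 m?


v = v0*exp(-k*d) = 448*exp(-0.0008*216) = 376.905 m/s
E = 0.5*m*v^2 = 0.5*0.009*376.905^2 = 639.3 J

639.3 J


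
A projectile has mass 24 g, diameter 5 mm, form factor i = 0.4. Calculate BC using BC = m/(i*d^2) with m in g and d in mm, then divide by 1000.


BC = m/(i*d^2*1000) = 24/(0.4 * 5^2 * 1000) = 0.0024

0.0024


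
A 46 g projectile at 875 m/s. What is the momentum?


p = m*v = 0.046*875 = 40.25 kg·m/s

40.25 kg·m/s


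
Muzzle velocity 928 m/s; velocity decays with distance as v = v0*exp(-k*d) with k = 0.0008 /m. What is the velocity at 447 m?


v = v0*exp(-k*d) = 928*exp(-0.0008*447) = 649 m/s

649 m/s


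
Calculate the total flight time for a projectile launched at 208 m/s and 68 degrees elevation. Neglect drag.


T = 2*v0*sin(theta)/g = 2*208*sin(68°)/9.81 = 39.32 s

39.32 s
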